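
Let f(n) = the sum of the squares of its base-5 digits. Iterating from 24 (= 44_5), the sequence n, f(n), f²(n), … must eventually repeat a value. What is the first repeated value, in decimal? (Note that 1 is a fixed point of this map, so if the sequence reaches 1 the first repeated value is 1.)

24 = (4,4)_5 → 32
32 = (1,1,2)_5 → 6
6 = (1,1)_5 → 2
2 = (2)_5 → 4
4 = (4)_5 → 16
16 = (3,1)_5 → 10
10 = (2,0)_5 → 4  — 4 already appeared earlier.

4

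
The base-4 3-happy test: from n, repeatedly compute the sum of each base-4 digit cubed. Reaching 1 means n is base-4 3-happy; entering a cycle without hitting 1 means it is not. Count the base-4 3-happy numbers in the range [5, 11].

1

5: 5 → 2 → 8 → 8  — not base-4 3-happy
6: 6 → 9 → 9  — not base-4 3-happy
7: 7 → 28 → 28  — not base-4 3-happy
8: 8 → 8  — not base-4 3-happy
9: 9 → 9  — not base-4 3-happy
10: 10 → 16 → 1  — base-4 3-happy
11: 11 → 35 → 35  — not base-4 3-happy
base-4 3-happy: 10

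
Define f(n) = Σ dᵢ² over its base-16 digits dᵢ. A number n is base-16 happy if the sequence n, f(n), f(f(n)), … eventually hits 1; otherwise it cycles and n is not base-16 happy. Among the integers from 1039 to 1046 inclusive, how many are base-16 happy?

2

1039: 1039 → 241 → 226 → 200 → 208 → 169 → 181 → 146 → 85 → 50 → 13 → 169  — not base-16 happy
1040: 1040 → 17 → 2 → 4 → 16 → 1  — base-16 happy
1041: 1041 → 18 → 5 → 25 → 82 → 29 → 170 → 200 → 208 → 169 → 181 → 146 → 85 → 50 → 13 → 169  — not base-16 happy
1042: 1042 → 21 → 26 → 101 → 61 → 178 → 125 → 218 → 269 → 170 → 200 → 208 → 169 → 181 → 146 → 85 → 50 → 13 → 169  — not base-16 happy
1043: 1043 → 26 → 101 → 61 → 178 → 125 → 218 → 269 → 170 → 200 → 208 → 169 → 181 → 146 → 85 → 50 → 13 → 169  — not base-16 happy
1044: 1044 → 33 → 5 → 25 → 82 → 29 → 170 → 200 → 208 → 169 → 181 → 146 → 85 → 50 → 13 → 169  — not base-16 happy
1045: 1045 → 42 → 104 → 100 → 52 → 25 → 82 → 29 → 170 → 200 → 208 → 169 → 181 → 146 → 85 → 50 → 13 → 169  — not base-16 happy
1046: 1046 → 53 → 34 → 8 → 64 → 16 → 1  — base-16 happy
base-16 happy: 1040, 1046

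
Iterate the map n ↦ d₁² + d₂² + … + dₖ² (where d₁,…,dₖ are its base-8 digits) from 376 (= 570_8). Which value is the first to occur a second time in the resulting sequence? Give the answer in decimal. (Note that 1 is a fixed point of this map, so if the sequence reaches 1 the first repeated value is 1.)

16

376 = (5,7,0)_8 → 5² + 7² + 0² = 74
74 = (1,1,2)_8 → 1² + 1² + 2² = 6
6 = (6)_8 → 6² = 36
36 = (4,4)_8 → 4² + 4² = 32
32 = (4,0)_8 → 4² + 0² = 16
16 = (2,0)_8 → 2² + 0² = 4
4 = (4)_8 → 4² = 16  — 16 already appeared earlier.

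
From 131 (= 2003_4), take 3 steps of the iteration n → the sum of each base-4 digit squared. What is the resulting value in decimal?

131 = (2,0,0,3)_4 → 2² + 0² + 0² + 3² = 13
13 = (3,1)_4 → 3² + 1² = 10
10 = (2,2)_4 → 2² + 2² = 8

8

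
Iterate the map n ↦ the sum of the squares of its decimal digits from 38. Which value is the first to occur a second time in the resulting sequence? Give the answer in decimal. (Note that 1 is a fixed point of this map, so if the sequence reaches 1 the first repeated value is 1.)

38 → 3² + 8² = 73
73 → 7² + 3² = 58
58 → 5² + 8² = 89
89 → 8² + 9² = 145
145 → 1² + 4² + 5² = 42
42 → 4² + 2² = 20
20 → 2² + 0² = 4
4 → 4² = 16
16 → 1² + 6² = 37
37 → 3² + 7² = 58  — 58 already appeared earlier.

58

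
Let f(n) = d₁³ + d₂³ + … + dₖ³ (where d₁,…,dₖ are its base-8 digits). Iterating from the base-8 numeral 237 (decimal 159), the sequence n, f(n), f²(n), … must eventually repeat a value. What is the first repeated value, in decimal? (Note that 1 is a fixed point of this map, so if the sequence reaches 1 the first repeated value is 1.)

476

159 = (2,3,7)_8 → 2³ + 3³ + 7³ = 8 + 27 + 343 = 378
378 = (5,7,2)_8 → 5³ + 7³ + 2³ = 125 + 343 + 8 = 476
476 = (7,3,4)_8 → 7³ + 3³ + 4³ = 343 + 27 + 64 = 434
434 = (6,6,2)_8 → 6³ + 6³ + 2³ = 216 + 216 + 8 = 440
440 = (6,7,0)_8 → 6³ + 7³ + 0³ = 216 + 343 + 0 = 559
559 = (1,0,5,7)_8 → 1³ + 0³ + 5³ + 7³ = 1 + 0 + 125 + 343 = 469
469 = (7,2,5)_8 → 7³ + 2³ + 5³ = 343 + 8 + 125 = 476  — 476 already appeared earlier.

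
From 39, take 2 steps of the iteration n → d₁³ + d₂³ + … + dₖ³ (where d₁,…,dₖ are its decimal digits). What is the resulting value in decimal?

684

39 → 3³ + 9³ = 27 + 729 = 756
756 → 7³ + 5³ + 6³ = 343 + 125 + 216 = 684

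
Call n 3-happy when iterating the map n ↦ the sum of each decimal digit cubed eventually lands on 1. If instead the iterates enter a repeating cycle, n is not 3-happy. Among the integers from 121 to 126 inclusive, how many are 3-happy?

1

121: 121 → 10 → 1  (reaches 1)
122: 122 → 17 → 344 → 155 → 251 → 134 → 92 → 737 → 713 → 371 → 371  (repeats 371)
123: 123 → 36 → 243 → 99 → 1458 → 702 → 351 → 153 → 153  (repeats 153)
124: 124 → 73 → 370 → 370  (repeats 370)
125: 125 → 134 → 92 → 737 → 713 → 371 → 371  (repeats 371)
126: 126 → 225 → 141 → 66 → 432 → 99 → 1458 → 702 → 351 → 153 → 153  (repeats 153)
3-happy: 121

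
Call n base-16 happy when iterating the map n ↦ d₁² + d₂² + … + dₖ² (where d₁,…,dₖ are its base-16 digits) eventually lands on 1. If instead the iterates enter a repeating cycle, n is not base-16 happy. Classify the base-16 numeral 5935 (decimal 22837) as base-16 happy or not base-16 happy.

22837 = (5,9,3,5)_16 → 5² + 9² + 3² + 5² = 25 + 81 + 9 + 25 = 140
140 = (8,12)_16 → 8² + 12² = 64 + 144 = 208
208 = (13,0)_16 → 13² + 0² = 169 + 0 = 169
169 = (10,9)_16 → 10² + 9² = 100 + 81 = 181
181 = (11,5)_16 → 11² + 5² = 121 + 25 = 146
146 = (9,2)_16 → 9² + 2² = 81 + 4 = 85
85 = (5,5)_16 → 5² + 5² = 25 + 25 = 50
50 = (3,2)_16 → 3² + 2² = 9 + 4 = 13
13 = (13)_16 → 13² = 169  — 169 already seen; the sequence cycles without reaching 1.

not base-16 happy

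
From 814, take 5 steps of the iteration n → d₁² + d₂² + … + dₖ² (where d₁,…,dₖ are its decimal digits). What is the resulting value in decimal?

58

814 → 8² + 1² + 4² = 81
81 → 8² + 1² = 65
65 → 6² + 5² = 61
61 → 6² + 1² = 37
37 → 3² + 7² = 58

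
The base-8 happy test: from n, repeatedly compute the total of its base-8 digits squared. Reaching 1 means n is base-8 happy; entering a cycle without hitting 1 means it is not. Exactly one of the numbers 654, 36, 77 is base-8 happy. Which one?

654: 654 → 42 → 29 → 34 → 20 → 20  — repeats 20 (not base-8 happy)
36: 36 → 32 → 16 → 4 → 16  — repeats 16 (not base-8 happy)
77: 77 → 27 → 18 → 8 → 1  — reaches 1 (base-8 happy)

77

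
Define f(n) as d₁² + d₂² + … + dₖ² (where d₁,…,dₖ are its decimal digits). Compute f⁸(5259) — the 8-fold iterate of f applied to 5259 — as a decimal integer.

145

5259 → 5² + 2² + 5² + 9² = 135
135 → 1² + 3² + 5² = 35
35 → 3² + 5² = 34
34 → 3² + 4² = 25
25 → 2² + 5² = 29
29 → 2² + 9² = 85
85 → 8² + 5² = 89
89 → 8² + 9² = 145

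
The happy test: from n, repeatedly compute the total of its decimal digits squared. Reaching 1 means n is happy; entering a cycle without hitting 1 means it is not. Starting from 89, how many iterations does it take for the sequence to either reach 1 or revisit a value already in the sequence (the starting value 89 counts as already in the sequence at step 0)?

8

89 → 8² + 9² = 145
145 → 1² + 4² + 5² = 42
42 → 4² + 2² = 20
20 → 2² + 0² = 4
4 → 4² = 16
16 → 1² + 6² = 37
37 → 3² + 7² = 58
58 → 5² + 8² = 89  — 89 repeats.
That took 8 steps.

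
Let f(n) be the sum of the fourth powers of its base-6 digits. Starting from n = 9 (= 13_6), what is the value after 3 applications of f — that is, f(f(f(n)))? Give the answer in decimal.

164

9 = (1,3)_6 → 82
82 = (2,1,4)_6 → 273
273 = (1,1,3,3)_6 → 164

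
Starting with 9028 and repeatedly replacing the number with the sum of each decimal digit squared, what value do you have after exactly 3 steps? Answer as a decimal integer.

9028 → 149
149 → 98
98 → 145

145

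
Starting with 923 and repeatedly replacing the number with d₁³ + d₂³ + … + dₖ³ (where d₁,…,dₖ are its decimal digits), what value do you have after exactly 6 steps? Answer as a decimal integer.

923 → 9³ + 2³ + 3³ = 729 + 8 + 27 = 764
764 → 7³ + 6³ + 4³ = 343 + 216 + 64 = 623
623 → 6³ + 2³ + 3³ = 216 + 8 + 27 = 251
251 → 2³ + 5³ + 1³ = 8 + 125 + 1 = 134
134 → 1³ + 3³ + 4³ = 1 + 27 + 64 = 92
92 → 9³ + 2³ = 729 + 8 = 737

737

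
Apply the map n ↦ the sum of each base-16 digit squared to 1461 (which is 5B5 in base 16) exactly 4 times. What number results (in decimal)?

1461 = (5,11,5)_16 → 5² + 11² + 5² = 171
171 = (10,11)_16 → 10² + 11² = 221
221 = (13,13)_16 → 13² + 13² = 338
338 = (1,5,2)_16 → 1² + 5² + 2² = 30

30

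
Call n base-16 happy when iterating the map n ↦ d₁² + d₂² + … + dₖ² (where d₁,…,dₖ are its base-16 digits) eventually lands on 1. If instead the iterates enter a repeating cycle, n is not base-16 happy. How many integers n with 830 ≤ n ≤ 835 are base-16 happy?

830: 830 → 214 → 205 → 313 → 91 → 146 → 85 → 50 → 13 → 169 → 181 → 146  (repeats 146)
831: 831 → 243 → 234 → 296 → 69 → 41 → 85 → 50 → 13 → 169 → 181 → 146 → 85  (repeats 85)
832: 832 → 25 → 82 → 29 → 170 → 200 → 208 → 169 → 181 → 146 → 85 → 50 → 13 → 169  (repeats 169)
833: 833 → 26 → 101 → 61 → 178 → 125 → 218 → 269 → 170 → 200 → 208 → 169 → 181 → 146 → 85 → 50 → 13 → 169  (repeats 169)
834: 834 → 29 → 170 → 200 → 208 → 169 → 181 → 146 → 85 → 50 → 13 → 169  (repeats 169)
835: 835 → 34 → 8 → 64 → 16 → 1  (reaches 1)
base-16 happy: 835

1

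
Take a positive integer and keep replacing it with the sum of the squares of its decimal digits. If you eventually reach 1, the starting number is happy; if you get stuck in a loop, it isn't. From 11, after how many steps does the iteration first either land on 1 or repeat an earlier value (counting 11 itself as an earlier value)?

11 → 1² + 1² = 1 + 1 = 2
2 → 2² = 4
4 → 4² = 16
16 → 1² + 6² = 1 + 36 = 37
37 → 3² + 7² = 9 + 49 = 58
58 → 5² + 8² = 25 + 64 = 89
89 → 8² + 9² = 64 + 81 = 145
145 → 1² + 4² + 5² = 1 + 16 + 25 = 42
42 → 4² + 2² = 16 + 4 = 20
20 → 2² + 0² = 4 + 0 = 4  — 4 repeats.
That took 10 steps.

10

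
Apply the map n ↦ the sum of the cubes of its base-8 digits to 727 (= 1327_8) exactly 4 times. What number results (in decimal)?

727 = (1,3,2,7)_8 → 1³ + 3³ + 2³ + 7³ = 379
379 = (5,7,3)_8 → 5³ + 7³ + 3³ = 495
495 = (7,5,7)_8 → 7³ + 5³ + 7³ = 811
811 = (1,4,5,3)_8 → 1³ + 4³ + 5³ + 3³ = 217

217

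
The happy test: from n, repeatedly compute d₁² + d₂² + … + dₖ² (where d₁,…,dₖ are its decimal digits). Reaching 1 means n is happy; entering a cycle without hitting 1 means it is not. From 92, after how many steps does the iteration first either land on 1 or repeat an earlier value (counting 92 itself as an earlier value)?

92 → 9² + 2² = 81 + 4 = 85
85 → 8² + 5² = 64 + 25 = 89
89 → 8² + 9² = 64 + 81 = 145
145 → 1² + 4² + 5² = 1 + 16 + 25 = 42
42 → 4² + 2² = 16 + 4 = 20
20 → 2² + 0² = 4 + 0 = 4
4 → 4² = 16
16 → 1² + 6² = 1 + 36 = 37
37 → 3² + 7² = 9 + 49 = 58
58 → 5² + 8² = 25 + 64 = 89  — 89 repeats.
That took 10 steps.

10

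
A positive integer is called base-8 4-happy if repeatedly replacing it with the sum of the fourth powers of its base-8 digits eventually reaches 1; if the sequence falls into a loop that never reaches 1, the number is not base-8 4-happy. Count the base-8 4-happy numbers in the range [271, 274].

1

271: 271 → 2658 → 898 → 1313 → 529 → 18 → 32 → 256 → 256  — not base-8 4-happy
272: 272 → 272  — not base-8 4-happy
273: 273 → 273  — not base-8 4-happy
274: 274 → 288 → 512 → 1  — base-8 4-happy
base-8 4-happy: 274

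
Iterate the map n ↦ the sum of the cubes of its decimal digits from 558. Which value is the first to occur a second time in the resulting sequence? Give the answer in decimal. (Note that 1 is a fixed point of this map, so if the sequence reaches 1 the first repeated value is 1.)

558 → 5³ + 5³ + 8³ = 762
762 → 7³ + 6³ + 2³ = 567
567 → 5³ + 6³ + 7³ = 684
684 → 6³ + 8³ + 4³ = 792
792 → 7³ + 9³ + 2³ = 1080
1080 → 1³ + 0³ + 8³ + 0³ = 513
513 → 5³ + 1³ + 3³ = 153
153 → 1³ + 5³ + 3³ = 153  — 153 already appeared earlier.

153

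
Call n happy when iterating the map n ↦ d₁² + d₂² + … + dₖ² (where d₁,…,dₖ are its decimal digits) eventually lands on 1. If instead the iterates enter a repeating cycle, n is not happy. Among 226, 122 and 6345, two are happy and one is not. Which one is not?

122

226: 226 → 44 → 32 → 13 → 10 → 1  — reaches 1 (happy)
122: 122 → 9 → 81 → 65 → 61 → 37 → 58 → 89 → 145 → 42 → 20 → 4 → 16 → 37  — repeats 37 (not happy)
6345: 6345 → 86 → 100 → 1  — reaches 1 (happy)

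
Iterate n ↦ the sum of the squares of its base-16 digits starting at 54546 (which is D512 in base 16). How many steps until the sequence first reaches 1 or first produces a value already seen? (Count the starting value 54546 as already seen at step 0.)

54546 = (13,5,1,2)_16 → 13² + 5² + 1² + 2² = 169 + 25 + 1 + 4 = 199
199 = (12,7)_16 → 12² + 7² = 144 + 49 = 193
193 = (12,1)_16 → 12² + 1² = 144 + 1 = 145
145 = (9,1)_16 → 9² + 1² = 81 + 1 = 82
82 = (5,2)_16 → 5² + 2² = 25 + 4 = 29
29 = (1,13)_16 → 1² + 13² = 1 + 169 = 170
170 = (10,10)_16 → 10² + 10² = 100 + 100 = 200
200 = (12,8)_16 → 12² + 8² = 144 + 64 = 208
208 = (13,0)_16 → 13² + 0² = 169 + 0 = 169
169 = (10,9)_16 → 10² + 9² = 100 + 81 = 181
181 = (11,5)_16 → 11² + 5² = 121 + 25 = 146
146 = (9,2)_16 → 9² + 2² = 81 + 4 = 85
85 = (5,5)_16 → 5² + 5² = 25 + 25 = 50
50 = (3,2)_16 → 3² + 2² = 9 + 4 = 13
13 = (13)_16 → 13² = 169  — 169 repeats.
That took 15 steps.

15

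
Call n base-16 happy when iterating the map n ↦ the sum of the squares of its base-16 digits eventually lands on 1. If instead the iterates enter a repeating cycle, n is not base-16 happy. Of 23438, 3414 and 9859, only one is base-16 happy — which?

23438: 23438 → 406 → 118 → 85 → 50 → 13 → 169 → 181 → 146 → 85  — repeats 85 (not base-16 happy)
3414: 3414 → 230 → 232 → 260 → 17 → 2 → 4 → 16 → 1  — reaches 1 (base-16 happy)
9859: 9859 → 113 → 50 → 13 → 169 → 181 → 146 → 85 → 50  — repeats 50 (not base-16 happy)

3414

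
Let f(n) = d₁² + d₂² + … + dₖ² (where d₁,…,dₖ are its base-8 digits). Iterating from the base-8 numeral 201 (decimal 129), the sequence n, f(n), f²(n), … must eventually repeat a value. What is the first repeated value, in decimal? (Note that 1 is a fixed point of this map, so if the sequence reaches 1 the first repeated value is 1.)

129 = (2,0,1)_8 → 2² + 0² + 1² = 4 + 0 + 1 = 5
5 = (5)_8 → 5² = 25
25 = (3,1)_8 → 3² + 1² = 9 + 1 = 10
10 = (1,2)_8 → 1² + 2² = 1 + 4 = 5  — 5 already appeared earlier.

5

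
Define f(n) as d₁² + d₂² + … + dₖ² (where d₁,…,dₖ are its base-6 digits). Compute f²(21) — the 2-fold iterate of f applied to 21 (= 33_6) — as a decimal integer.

9

21 = (3,3)_6 → 3² + 3² = 18
18 = (3,0)_6 → 3² + 0² = 9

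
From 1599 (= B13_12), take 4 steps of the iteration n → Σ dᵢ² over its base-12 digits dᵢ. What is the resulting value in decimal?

1599 = (11,1,3)_12 → 11² + 1² + 3² = 121 + 1 + 9 = 131
131 = (10,11)_12 → 10² + 11² = 100 + 121 = 221
221 = (1,6,5)_12 → 1² + 6² + 5² = 1 + 36 + 25 = 62
62 = (5,2)_12 → 5² + 2² = 25 + 4 = 29

29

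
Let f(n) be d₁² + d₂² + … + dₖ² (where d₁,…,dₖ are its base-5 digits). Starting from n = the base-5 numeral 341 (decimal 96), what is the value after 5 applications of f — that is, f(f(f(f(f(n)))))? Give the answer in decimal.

96 = (3,4,1)_5 → 26
26 = (1,0,1)_5 → 2
2 = (2)_5 → 4
4 = (4)_5 → 16
16 = (3,1)_5 → 10

10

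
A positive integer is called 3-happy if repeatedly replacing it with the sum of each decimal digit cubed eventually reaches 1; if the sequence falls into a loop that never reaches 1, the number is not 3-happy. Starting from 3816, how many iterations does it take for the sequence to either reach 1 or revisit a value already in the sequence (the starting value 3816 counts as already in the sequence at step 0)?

7

3816 → 3³ + 8³ + 1³ + 6³ = 756
756 → 7³ + 5³ + 6³ = 684
684 → 6³ + 8³ + 4³ = 792
792 → 7³ + 9³ + 2³ = 1080
1080 → 1³ + 0³ + 8³ + 0³ = 513
513 → 5³ + 1³ + 3³ = 153
153 → 1³ + 5³ + 3³ = 153  — 153 repeats.
That took 7 steps.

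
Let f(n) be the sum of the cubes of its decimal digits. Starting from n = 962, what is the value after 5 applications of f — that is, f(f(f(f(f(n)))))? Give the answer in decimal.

962 → 953
953 → 881
881 → 1025
1025 → 134
134 → 92

92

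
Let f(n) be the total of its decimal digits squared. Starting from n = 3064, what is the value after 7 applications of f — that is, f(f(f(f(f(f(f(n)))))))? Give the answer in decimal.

3064 → 3² + 0² + 6² + 4² = 9 + 0 + 36 + 16 = 61
61 → 6² + 1² = 36 + 1 = 37
37 → 3² + 7² = 9 + 49 = 58
58 → 5² + 8² = 25 + 64 = 89
89 → 8² + 9² = 64 + 81 = 145
145 → 1² + 4² + 5² = 1 + 16 + 25 = 42
42 → 4² + 2² = 16 + 4 = 20

20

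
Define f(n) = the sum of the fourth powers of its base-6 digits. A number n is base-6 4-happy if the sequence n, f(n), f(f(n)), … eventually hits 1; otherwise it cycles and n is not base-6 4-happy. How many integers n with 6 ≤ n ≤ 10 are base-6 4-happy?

6: 6 → 1  — base-6 4-happy
7: 7 → 2 → 16 → 272 → 99 → 353 → 963 → 609 → 978 → 338 → 114 → 82 → 273 → 164 → 353  — not base-6 4-happy
8: 8 → 17 → 641 → 1522 → 259 → 4 → 256 → 258 → 3 → 81 → 98 → 288 → 17  — not base-6 4-happy
9: 9 → 82 → 273 → 164 → 353 → 963 → 609 → 978 → 338 → 114 → 82  — not base-6 4-happy
10: 10 → 257 → 627 → 738 → 178 → 1137 → 788 → 803 → 963 → 609 → 978 → 338 → 114 → 82 → 273 → 164 → 353 → 963  — not base-6 4-happy
base-6 4-happy: 6

1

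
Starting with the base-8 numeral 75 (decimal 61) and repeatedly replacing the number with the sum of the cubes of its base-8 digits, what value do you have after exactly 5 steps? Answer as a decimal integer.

28

61 = (7,5)_8 → 7³ + 5³ = 343 + 125 = 468
468 = (7,2,4)_8 → 7³ + 2³ + 4³ = 343 + 8 + 64 = 415
415 = (6,3,7)_8 → 6³ + 3³ + 7³ = 216 + 27 + 343 = 586
586 = (1,1,1,2)_8 → 1³ + 1³ + 1³ + 2³ = 1 + 1 + 1 + 8 = 11
11 = (1,3)_8 → 1³ + 3³ = 1 + 27 = 28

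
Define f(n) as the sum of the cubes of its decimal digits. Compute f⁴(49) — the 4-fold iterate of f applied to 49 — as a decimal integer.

919

49 → 4³ + 9³ = 793
793 → 7³ + 9³ + 3³ = 1099
1099 → 1³ + 0³ + 9³ + 9³ = 1459
1459 → 1³ + 4³ + 5³ + 9³ = 919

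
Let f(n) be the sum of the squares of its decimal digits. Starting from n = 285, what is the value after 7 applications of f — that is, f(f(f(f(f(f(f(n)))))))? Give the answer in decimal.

285 → 2² + 8² + 5² = 4 + 64 + 25 = 93
93 → 9² + 3² = 81 + 9 = 90
90 → 9² + 0² = 81 + 0 = 81
81 → 8² + 1² = 64 + 1 = 65
65 → 6² + 5² = 36 + 25 = 61
61 → 6² + 1² = 36 + 1 = 37
37 → 3² + 7² = 9 + 49 = 58

58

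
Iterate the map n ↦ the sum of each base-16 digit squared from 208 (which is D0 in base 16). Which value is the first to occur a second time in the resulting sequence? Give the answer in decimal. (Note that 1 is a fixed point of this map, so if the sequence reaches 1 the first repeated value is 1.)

208 = (13,0)_16 → 13² + 0² = 169
169 = (10,9)_16 → 10² + 9² = 181
181 = (11,5)_16 → 11² + 5² = 146
146 = (9,2)_16 → 9² + 2² = 85
85 = (5,5)_16 → 5² + 5² = 50
50 = (3,2)_16 → 3² + 2² = 13
13 = (13)_16 → 13² = 169  — 169 already appeared earlier.

169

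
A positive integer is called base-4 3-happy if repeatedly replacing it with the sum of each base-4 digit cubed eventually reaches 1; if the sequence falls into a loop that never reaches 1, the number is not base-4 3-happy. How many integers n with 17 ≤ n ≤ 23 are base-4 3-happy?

1

17: 17 → 2 → 8 → 8  (repeats 8)
18: 18 → 9 → 9  (repeats 9)
19: 19 → 28 → 28  (repeats 28)
20: 20 → 2 → 8 → 8  (repeats 8)
21: 21 → 3 → 27 → 36 → 9 → 9  (repeats 9)
22: 22 → 10 → 16 → 1  (reaches 1)
23: 23 → 29 → 29  (repeats 29)
base-4 3-happy: 22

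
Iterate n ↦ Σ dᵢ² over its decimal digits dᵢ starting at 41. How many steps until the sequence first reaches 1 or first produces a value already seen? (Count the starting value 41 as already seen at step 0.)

41 → 4² + 1² = 16 + 1 = 17
17 → 1² + 7² = 1 + 49 = 50
50 → 5² + 0² = 25 + 0 = 25
25 → 2² + 5² = 4 + 25 = 29
29 → 2² + 9² = 4 + 81 = 85
85 → 8² + 5² = 64 + 25 = 89
89 → 8² + 9² = 64 + 81 = 145
145 → 1² + 4² + 5² = 1 + 16 + 25 = 42
42 → 4² + 2² = 16 + 4 = 20
20 → 2² + 0² = 4 + 0 = 4
4 → 4² = 16
16 → 1² + 6² = 1 + 36 = 37
37 → 3² + 7² = 9 + 49 = 58
58 → 5² + 8² = 25 + 64 = 89  — 89 repeats.
That took 14 steps.

14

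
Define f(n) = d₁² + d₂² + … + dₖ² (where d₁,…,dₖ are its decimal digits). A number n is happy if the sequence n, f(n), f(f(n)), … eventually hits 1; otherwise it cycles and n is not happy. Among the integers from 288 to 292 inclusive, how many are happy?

1

288: 288 → 132 → 14 → 17 → 50 → 25 → 29 → 85 → 89 → 145 → 42 → 20 → 4 → 16 → 37 → 58 → 89  — not happy
289: 289 → 149 → 98 → 145 → 42 → 20 → 4 → 16 → 37 → 58 → 89 → 145  — not happy
290: 290 → 85 → 89 → 145 → 42 → 20 → 4 → 16 → 37 → 58 → 89  — not happy
291: 291 → 86 → 100 → 1  — happy
292: 292 → 89 → 145 → 42 → 20 → 4 → 16 → 37 → 58 → 89  — not happy
happy: 291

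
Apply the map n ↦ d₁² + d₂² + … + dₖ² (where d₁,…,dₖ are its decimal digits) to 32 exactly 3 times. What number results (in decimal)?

1

32 → 3² + 2² = 13
13 → 1² + 3² = 10
10 → 1² + 0² = 1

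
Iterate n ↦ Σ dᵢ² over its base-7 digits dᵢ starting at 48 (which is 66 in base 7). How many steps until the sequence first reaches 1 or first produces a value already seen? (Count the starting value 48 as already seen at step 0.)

7

48 = (6,6)_7 → 72
72 = (1,3,2)_7 → 14
14 = (2,0)_7 → 4
4 = (4)_7 → 16
16 = (2,2)_7 → 8
8 = (1,1)_7 → 2
2 = (2)_7 → 4  — 4 repeats.
That took 7 steps.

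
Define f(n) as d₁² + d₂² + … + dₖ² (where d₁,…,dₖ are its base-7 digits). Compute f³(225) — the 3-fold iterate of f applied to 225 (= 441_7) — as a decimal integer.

61

225 = (4,4,1)_7 → 4² + 4² + 1² = 16 + 16 + 1 = 33
33 = (4,5)_7 → 4² + 5² = 16 + 25 = 41
41 = (5,6)_7 → 5² + 6² = 25 + 36 = 61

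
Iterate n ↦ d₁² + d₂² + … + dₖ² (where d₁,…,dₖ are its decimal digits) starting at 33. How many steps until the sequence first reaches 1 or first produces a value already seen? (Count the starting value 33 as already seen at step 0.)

33 → 3² + 3² = 9 + 9 = 18
18 → 1² + 8² = 1 + 64 = 65
65 → 6² + 5² = 36 + 25 = 61
61 → 6² + 1² = 36 + 1 = 37
37 → 3² + 7² = 9 + 49 = 58
58 → 5² + 8² = 25 + 64 = 89
89 → 8² + 9² = 64 + 81 = 145
145 → 1² + 4² + 5² = 1 + 16 + 25 = 42
42 → 4² + 2² = 16 + 4 = 20
20 → 2² + 0² = 4 + 0 = 4
4 → 4² = 16
16 → 1² + 6² = 1 + 36 = 37  — 37 repeats.
That took 12 steps.

12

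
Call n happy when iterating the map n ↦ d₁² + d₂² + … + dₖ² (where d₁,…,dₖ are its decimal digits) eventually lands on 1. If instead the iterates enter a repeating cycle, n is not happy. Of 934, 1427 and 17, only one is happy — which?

1427

934: 934 → 106 → 37 → 58 → 89 → 145 → 42 → 20 → 4 → 16 → 37  — repeats 37 (not happy)
1427: 1427 → 70 → 49 → 97 → 130 → 10 → 1  — reaches 1 (happy)
17: 17 → 50 → 25 → 29 → 85 → 89 → 145 → 42 → 20 → 4 → 16 → 37 → 58 → 89  — repeats 89 (not happy)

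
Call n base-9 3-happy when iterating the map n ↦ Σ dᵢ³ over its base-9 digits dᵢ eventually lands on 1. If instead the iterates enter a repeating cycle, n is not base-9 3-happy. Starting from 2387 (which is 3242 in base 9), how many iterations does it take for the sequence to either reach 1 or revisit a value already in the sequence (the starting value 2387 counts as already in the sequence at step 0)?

2387 = (3,2,4,2)_9 → 3³ + 2³ + 4³ + 2³ = 27 + 8 + 64 + 8 = 107
107 = (1,2,8)_9 → 1³ + 2³ + 8³ = 1 + 8 + 512 = 521
521 = (6,3,8)_9 → 6³ + 3³ + 8³ = 216 + 27 + 512 = 755
755 = (1,0,2,8)_9 → 1³ + 0³ + 2³ + 8³ = 1 + 0 + 8 + 512 = 521  — 521 repeats.
That took 4 steps.

4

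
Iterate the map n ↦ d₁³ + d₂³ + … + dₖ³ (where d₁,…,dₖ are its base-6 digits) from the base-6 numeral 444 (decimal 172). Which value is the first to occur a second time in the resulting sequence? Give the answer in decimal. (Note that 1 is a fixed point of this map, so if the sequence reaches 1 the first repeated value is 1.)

172 = (4,4,4)_6 → 4³ + 4³ + 4³ = 64 + 64 + 64 = 192
192 = (5,2,0)_6 → 5³ + 2³ + 0³ = 125 + 8 + 0 = 133
133 = (3,4,1)_6 → 3³ + 4³ + 1³ = 27 + 64 + 1 = 92
92 = (2,3,2)_6 → 2³ + 3³ + 2³ = 8 + 27 + 8 = 43
43 = (1,1,1)_6 → 1³ + 1³ + 1³ = 1 + 1 + 1 = 3
3 = (3)_6 → 3³ = 27
27 = (4,3)_6 → 4³ + 3³ = 64 + 27 = 91
91 = (2,3,1)_6 → 2³ + 3³ + 1³ = 8 + 27 + 1 = 36
36 = (1,0,0)_6 → 1³ + 0³ + 0³ = 1 + 0 + 0 = 1  — reached the fixed point 1.
1 → 1, so 1 is the first repeated value.

1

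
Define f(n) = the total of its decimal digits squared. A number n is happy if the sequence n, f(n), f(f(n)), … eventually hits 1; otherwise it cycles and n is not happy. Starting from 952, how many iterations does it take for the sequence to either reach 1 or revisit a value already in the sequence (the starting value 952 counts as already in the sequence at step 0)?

11

952 → 9² + 5² + 2² = 81 + 25 + 4 = 110
110 → 1² + 1² + 0² = 1 + 1 + 0 = 2
2 → 2² = 4
4 → 4² = 16
16 → 1² + 6² = 1 + 36 = 37
37 → 3² + 7² = 9 + 49 = 58
58 → 5² + 8² = 25 + 64 = 89
89 → 8² + 9² = 64 + 81 = 145
145 → 1² + 4² + 5² = 1 + 16 + 25 = 42
42 → 4² + 2² = 16 + 4 = 20
20 → 2² + 0² = 4 + 0 = 4  — 4 repeats.
That took 11 steps.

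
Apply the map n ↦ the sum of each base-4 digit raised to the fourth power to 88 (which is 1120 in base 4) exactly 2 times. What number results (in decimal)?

17

88 = (1,1,2,0)_4 → 1⁴ + 1⁴ + 2⁴ + 0⁴ = 18
18 = (1,0,2)_4 → 1⁴ + 0⁴ + 2⁴ = 17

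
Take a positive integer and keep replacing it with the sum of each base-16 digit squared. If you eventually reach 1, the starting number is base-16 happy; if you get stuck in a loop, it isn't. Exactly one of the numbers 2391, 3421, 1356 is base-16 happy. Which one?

2391: 2391 → 155 → 202 → 244 → 241 → 226 → 200 → 208 → 169 → 181 → 146 → 85 → 50 → 13 → 169  — repeats 169 (not base-16 happy)
3421: 3421 → 363 → 158 → 277 → 27 → 122 → 149 → 106 → 136 → 128 → 64 → 16 → 1  — reaches 1 (base-16 happy)
1356: 1356 → 185 → 202 → 244 → 241 → 226 → 200 → 208 → 169 → 181 → 146 → 85 → 50 → 13 → 169  — repeats 169 (not base-16 happy)

3421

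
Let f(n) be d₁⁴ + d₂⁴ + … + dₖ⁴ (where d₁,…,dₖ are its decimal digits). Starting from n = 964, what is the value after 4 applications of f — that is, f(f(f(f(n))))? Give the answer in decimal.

964 → 9⁴ + 6⁴ + 4⁴ = 8113
8113 → 8⁴ + 1⁴ + 1⁴ + 3⁴ = 4179
4179 → 4⁴ + 1⁴ + 7⁴ + 9⁴ = 9219
9219 → 9⁴ + 2⁴ + 1⁴ + 9⁴ = 13139

13139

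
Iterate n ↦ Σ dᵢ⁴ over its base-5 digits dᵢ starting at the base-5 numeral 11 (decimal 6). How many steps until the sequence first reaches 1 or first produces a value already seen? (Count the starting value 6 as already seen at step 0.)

14

6 = (1,1)_5 → 2
2 = (2)_5 → 16
16 = (3,1)_5 → 82
82 = (3,1,2)_5 → 98
98 = (3,4,3)_5 → 418
418 = (3,1,3,3)_5 → 244
244 = (1,4,3,4)_5 → 594
594 = (4,3,3,4)_5 → 674
674 = (1,0,1,4,4)_5 → 514
514 = (4,0,2,4)_5 → 528
528 = (4,1,0,3)_5 → 338
338 = (2,3,2,3)_5 → 194
194 = (1,2,3,4)_5 → 354
354 = (2,4,0,4)_5 → 528  — 528 repeats.
That took 14 steps.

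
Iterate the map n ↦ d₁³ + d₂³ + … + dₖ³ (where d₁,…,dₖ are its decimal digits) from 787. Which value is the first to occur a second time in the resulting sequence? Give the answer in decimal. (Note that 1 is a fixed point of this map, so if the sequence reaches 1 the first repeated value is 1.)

1

787 → 1198
1198 → 1243
1243 → 100
100 → 1  — reached the fixed point 1.
1 → 1, so 1 is the first repeated value.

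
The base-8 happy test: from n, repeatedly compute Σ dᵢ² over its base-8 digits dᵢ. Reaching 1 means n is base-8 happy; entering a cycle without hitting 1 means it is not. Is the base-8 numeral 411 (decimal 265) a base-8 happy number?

265 = (4,1,1)_8 → 4² + 1² + 1² = 16 + 1 + 1 = 18
18 = (2,2)_8 → 2² + 2² = 4 + 4 = 8
8 = (1,0)_8 → 1² + 0² = 1 + 0 = 1  — reached 1.

base-8 happy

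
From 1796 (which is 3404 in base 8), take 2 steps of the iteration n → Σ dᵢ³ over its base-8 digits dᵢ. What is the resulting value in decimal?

62

1796 = (3,4,0,4)_8 → 3³ + 4³ + 0³ + 4³ = 155
155 = (2,3,3)_8 → 2³ + 3³ + 3³ = 62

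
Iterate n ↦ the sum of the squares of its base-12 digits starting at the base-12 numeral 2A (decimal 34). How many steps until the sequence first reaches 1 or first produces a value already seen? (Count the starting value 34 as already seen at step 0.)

34 = (2,10)_12 → 2² + 10² = 104
104 = (8,8)_12 → 8² + 8² = 128
128 = (10,8)_12 → 10² + 8² = 164
164 = (1,1,8)_12 → 1² + 1² + 8² = 66
66 = (5,6)_12 → 5² + 6² = 61
61 = (5,1)_12 → 5² + 1² = 26
26 = (2,2)_12 → 2² + 2² = 8
8 = (8)_12 → 8² = 64
64 = (5,4)_12 → 5² + 4² = 41
41 = (3,5)_12 → 3² + 5² = 34  — 34 repeats.
That took 10 steps.

10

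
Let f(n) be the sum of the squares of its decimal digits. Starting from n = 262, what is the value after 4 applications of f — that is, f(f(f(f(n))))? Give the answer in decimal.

262 → 2² + 6² + 2² = 44
44 → 4² + 4² = 32
32 → 3² + 2² = 13
13 → 1² + 3² = 10

10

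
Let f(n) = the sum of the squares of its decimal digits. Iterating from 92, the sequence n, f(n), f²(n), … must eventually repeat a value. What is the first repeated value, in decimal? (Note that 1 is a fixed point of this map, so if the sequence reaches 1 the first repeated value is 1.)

89

92 → 9² + 2² = 85
85 → 8² + 5² = 89
89 → 8² + 9² = 145
145 → 1² + 4² + 5² = 42
42 → 4² + 2² = 20
20 → 2² + 0² = 4
4 → 4² = 16
16 → 1² + 6² = 37
37 → 3² + 7² = 58
58 → 5² + 8² = 89  — 89 already appeared earlier.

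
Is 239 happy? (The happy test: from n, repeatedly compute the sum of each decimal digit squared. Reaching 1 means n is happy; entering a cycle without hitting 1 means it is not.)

239 → 2² + 3² + 9² = 4 + 9 + 81 = 94
94 → 9² + 4² = 81 + 16 = 97
97 → 9² + 7² = 81 + 49 = 130
130 → 1² + 3² + 0² = 1 + 9 + 0 = 10
10 → 1² + 0² = 1 + 0 = 1  — reached 1.

happy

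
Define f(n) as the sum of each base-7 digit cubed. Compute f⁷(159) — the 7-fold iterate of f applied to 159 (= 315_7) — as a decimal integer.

159 = (3,1,5)_7 → 153
153 = (3,0,6)_7 → 243
243 = (4,6,5)_7 → 405
405 = (1,1,1,6)_7 → 219
219 = (4,3,2)_7 → 99
99 = (2,0,1)_7 → 9
9 = (1,2)_7 → 9

9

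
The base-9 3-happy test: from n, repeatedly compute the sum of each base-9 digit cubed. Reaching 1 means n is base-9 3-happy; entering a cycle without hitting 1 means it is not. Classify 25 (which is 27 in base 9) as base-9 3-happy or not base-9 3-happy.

25 = (2,7)_9 → 2³ + 7³ = 351
351 = (4,3,0)_9 → 4³ + 3³ + 0³ = 91
91 = (1,1,1)_9 → 1³ + 1³ + 1³ = 3
3 = (3)_9 → 3³ = 27
27 = (3,0)_9 → 3³ + 0³ = 27  — 27 already seen; the sequence cycles without reaching 1.

not base-9 3-happy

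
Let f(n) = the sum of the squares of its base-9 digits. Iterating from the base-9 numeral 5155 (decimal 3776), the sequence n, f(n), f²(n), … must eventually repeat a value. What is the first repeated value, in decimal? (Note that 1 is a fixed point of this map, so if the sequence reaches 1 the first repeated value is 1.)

3776 = (5,1,5,5)_9 → 5² + 1² + 5² + 5² = 76
76 = (8,4)_9 → 8² + 4² = 80
80 = (8,8)_9 → 8² + 8² = 128
128 = (1,5,2)_9 → 1² + 5² + 2² = 30
30 = (3,3)_9 → 3² + 3² = 18
18 = (2,0)_9 → 2² + 0² = 4
4 = (4)_9 → 4² = 16
16 = (1,7)_9 → 1² + 7² = 50
50 = (5,5)_9 → 5² + 5² = 50  — 50 already appeared earlier.

50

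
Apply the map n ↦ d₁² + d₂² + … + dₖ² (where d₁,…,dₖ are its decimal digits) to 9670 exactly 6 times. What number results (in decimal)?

42

9670 → 9² + 6² + 7² + 0² = 81 + 36 + 49 + 0 = 166
166 → 1² + 6² + 6² = 1 + 36 + 36 = 73
73 → 7² + 3² = 49 + 9 = 58
58 → 5² + 8² = 25 + 64 = 89
89 → 8² + 9² = 64 + 81 = 145
145 → 1² + 4² + 5² = 1 + 16 + 25 = 42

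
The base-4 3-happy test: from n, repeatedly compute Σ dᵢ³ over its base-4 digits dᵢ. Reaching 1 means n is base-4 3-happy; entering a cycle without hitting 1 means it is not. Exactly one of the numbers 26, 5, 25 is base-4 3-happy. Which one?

26: 26 → 17 → 2 → 8 → 8  — repeats 8 (not base-4 3-happy)
5: 5 → 2 → 8 → 8  — repeats 8 (not base-4 3-happy)
25: 25 → 10 → 16 → 1  — reaches 1 (base-4 3-happy)

25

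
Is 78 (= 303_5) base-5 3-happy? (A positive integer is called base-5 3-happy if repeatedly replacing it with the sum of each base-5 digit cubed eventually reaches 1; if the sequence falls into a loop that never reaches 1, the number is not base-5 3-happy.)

not base-5 3-happy

78 = (3,0,3)_5 → 3³ + 0³ + 3³ = 54
54 = (2,0,4)_5 → 2³ + 0³ + 4³ = 72
72 = (2,4,2)_5 → 2³ + 4³ + 2³ = 80
80 = (3,1,0)_5 → 3³ + 1³ + 0³ = 28
28 = (1,0,3)_5 → 1³ + 0³ + 3³ = 28  — 28 already seen; the sequence cycles without reaching 1.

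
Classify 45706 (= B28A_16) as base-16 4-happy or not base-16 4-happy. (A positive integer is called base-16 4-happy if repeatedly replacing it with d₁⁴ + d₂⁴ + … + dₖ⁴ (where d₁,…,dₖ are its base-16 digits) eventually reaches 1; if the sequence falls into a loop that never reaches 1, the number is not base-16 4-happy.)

base-16 4-happy

45706 = (11,2,8,10)_16 → 11⁴ + 2⁴ + 8⁴ + 10⁴ = 14641 + 16 + 4096 + 10000 = 28753
28753 = (7,0,5,1)_16 → 7⁴ + 0⁴ + 5⁴ + 1⁴ = 2401 + 0 + 625 + 1 = 3027
3027 = (11,13,3)_16 → 11⁴ + 13⁴ + 3⁴ = 14641 + 28561 + 81 = 43283
43283 = (10,9,1,3)_16 → 10⁴ + 9⁴ + 1⁴ + 3⁴ = 10000 + 6561 + 1 + 81 = 16643
16643 = (4,1,0,3)_16 → 4⁴ + 1⁴ + 0⁴ + 3⁴ = 256 + 1 + 0 + 81 = 338
338 = (1,5,2)_16 → 1⁴ + 5⁴ + 2⁴ = 1 + 625 + 16 = 642
642 = (2,8,2)_16 → 2⁴ + 8⁴ + 2⁴ = 16 + 4096 + 16 = 4128
4128 = (1,0,2,0)_16 → 1⁴ + 0⁴ + 2⁴ + 0⁴ = 1 + 0 + 16 + 0 = 17
17 = (1,1)_16 → 1⁴ + 1⁴ = 1 + 1 = 2
2 = (2)_16 → 2⁴ = 16
16 = (1,0)_16 → 1⁴ + 0⁴ = 1 + 0 = 1  — reached 1.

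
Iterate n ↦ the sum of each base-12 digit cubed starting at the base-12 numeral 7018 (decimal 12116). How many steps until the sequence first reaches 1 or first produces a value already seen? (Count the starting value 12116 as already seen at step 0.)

4

12116 = (7,0,1,8)_12 → 856
856 = (5,11,4)_12 → 1520
1520 = (10,6,8)_12 → 1728
1728 = (1,0,0,0)_12 → 1  — reached 1.
That took 4 steps.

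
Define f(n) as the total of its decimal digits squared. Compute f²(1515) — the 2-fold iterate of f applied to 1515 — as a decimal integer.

1515 → 1² + 5² + 1² + 5² = 1 + 25 + 1 + 25 = 52
52 → 5² + 2² = 25 + 4 = 29

29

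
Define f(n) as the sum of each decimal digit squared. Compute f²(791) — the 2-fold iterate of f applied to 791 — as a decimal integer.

791 → 7² + 9² + 1² = 131
131 → 1² + 3² + 1² = 11

11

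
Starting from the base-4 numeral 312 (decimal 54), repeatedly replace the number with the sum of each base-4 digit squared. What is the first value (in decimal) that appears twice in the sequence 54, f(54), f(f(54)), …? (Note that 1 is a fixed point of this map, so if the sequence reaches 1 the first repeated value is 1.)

1

54 = (3,1,2)_4 → 3² + 1² + 2² = 9 + 1 + 4 = 14
14 = (3,2)_4 → 3² + 2² = 9 + 4 = 13
13 = (3,1)_4 → 3² + 1² = 9 + 1 = 10
10 = (2,2)_4 → 2² + 2² = 4 + 4 = 8
8 = (2,0)_4 → 2² + 0² = 4 + 0 = 4
4 = (1,0)_4 → 1² + 0² = 1 + 0 = 1  — reached the fixed point 1.
1 → 1, so 1 is the first repeated value.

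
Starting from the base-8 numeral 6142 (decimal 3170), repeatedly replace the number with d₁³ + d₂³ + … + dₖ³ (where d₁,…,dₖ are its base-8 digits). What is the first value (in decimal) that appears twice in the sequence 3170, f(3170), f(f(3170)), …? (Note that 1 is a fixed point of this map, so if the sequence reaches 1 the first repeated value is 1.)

1

3170 = (6,1,4,2)_8 → 6³ + 1³ + 4³ + 2³ = 289
289 = (4,4,1)_8 → 4³ + 4³ + 1³ = 129
129 = (2,0,1)_8 → 2³ + 0³ + 1³ = 9
9 = (1,1)_8 → 1³ + 1³ = 2
2 = (2)_8 → 2³ = 8
8 = (1,0)_8 → 1³ + 0³ = 1  — reached the fixed point 1.
1 → 1, so 1 is the first repeated value.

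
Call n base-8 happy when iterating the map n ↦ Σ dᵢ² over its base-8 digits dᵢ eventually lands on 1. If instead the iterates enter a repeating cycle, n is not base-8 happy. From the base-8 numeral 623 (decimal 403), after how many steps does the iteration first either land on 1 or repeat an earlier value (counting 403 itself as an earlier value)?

403 = (6,2,3)_8 → 6² + 2² + 3² = 49
49 = (6,1)_8 → 6² + 1² = 37
37 = (4,5)_8 → 4² + 5² = 41
41 = (5,1)_8 → 5² + 1² = 26
26 = (3,2)_8 → 3² + 2² = 13
13 = (1,5)_8 → 1² + 5² = 26  — 26 repeats.
That took 6 steps.

6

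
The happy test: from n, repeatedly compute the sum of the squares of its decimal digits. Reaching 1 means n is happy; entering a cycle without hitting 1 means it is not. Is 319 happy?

happy

319 → 3² + 1² + 9² = 9 + 1 + 81 = 91
91 → 9² + 1² = 81 + 1 = 82
82 → 8² + 2² = 64 + 4 = 68
68 → 6² + 8² = 36 + 64 = 100
100 → 1² + 0² + 0² = 1 + 0 + 0 = 1  — reached 1.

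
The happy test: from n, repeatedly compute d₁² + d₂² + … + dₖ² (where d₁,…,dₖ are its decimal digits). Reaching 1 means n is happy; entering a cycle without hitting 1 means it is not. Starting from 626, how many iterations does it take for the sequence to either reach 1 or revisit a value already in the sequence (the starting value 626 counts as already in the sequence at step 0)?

626 → 76
76 → 85
85 → 89
89 → 145
145 → 42
42 → 20
20 → 4
4 → 16
16 → 37
37 → 58
58 → 89  — 89 repeats.
That took 11 steps.

11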